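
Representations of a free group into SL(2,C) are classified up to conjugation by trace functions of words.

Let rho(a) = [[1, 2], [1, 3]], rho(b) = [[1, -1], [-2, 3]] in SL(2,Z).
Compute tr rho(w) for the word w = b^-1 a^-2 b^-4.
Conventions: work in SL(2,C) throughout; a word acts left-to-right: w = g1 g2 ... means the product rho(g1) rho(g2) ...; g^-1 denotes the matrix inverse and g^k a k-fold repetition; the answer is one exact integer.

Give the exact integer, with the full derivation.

2560

rho(b^-1) = [[3, 1], [2, 1]]
... * rho(a^-1) = [[3, -2], [-1, 1]]  ->  [[8, -5], [5, -3]]
... * rho(a^-1) = [[3, -2], [-1, 1]]  ->  [[29, -21], [18, -13]]
... * rho(b^-1) = [[3, 1], [2, 1]]  ->  [[45, 8], [28, 5]]
... * rho(b^-1) = [[3, 1], [2, 1]]  ->  [[151, 53], [94, 33]]
... * rho(b^-1) = [[3, 1], [2, 1]]  ->  [[559, 204], [348, 127]]
... * rho(b^-1) = [[3, 1], [2, 1]]  ->  [[2085, 763], [1298, 475]]
tr = 2085 + 475 = 2560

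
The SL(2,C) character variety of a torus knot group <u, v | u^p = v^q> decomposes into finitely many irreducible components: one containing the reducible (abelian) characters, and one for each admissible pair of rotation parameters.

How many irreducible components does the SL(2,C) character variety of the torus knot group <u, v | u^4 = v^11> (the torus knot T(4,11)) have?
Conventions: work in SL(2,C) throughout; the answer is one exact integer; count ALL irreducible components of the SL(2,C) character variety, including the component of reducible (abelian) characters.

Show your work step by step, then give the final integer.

16

For T(4,11): irreducibility forces the central element u^4 = v^11 to one of +I, -I.
This locks tr(u) to 2*cos(pi*alpha/4), alpha in 1..3, and tr(v) to 2*cos(pi*beta/11), beta in 1..10, on each component of irreducible characters.
u^4 = (-1)^alpha I and v^11 = (-1)^beta I must agree, so alpha and beta have equal parity.
Counting: 2 odd alphas x 5 odd betas + 1 even alphas x 5 even betas = 10 + 5 = 15.
components with irreducible characters: 15; plus the single component of reducible (abelian) characters: total 16.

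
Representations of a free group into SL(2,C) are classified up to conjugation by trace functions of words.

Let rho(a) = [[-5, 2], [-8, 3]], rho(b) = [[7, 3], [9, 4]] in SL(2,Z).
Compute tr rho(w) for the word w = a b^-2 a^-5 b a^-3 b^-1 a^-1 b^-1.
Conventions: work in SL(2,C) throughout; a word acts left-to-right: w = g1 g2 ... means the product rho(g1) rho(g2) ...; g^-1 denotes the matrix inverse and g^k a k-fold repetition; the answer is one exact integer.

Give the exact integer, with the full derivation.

11026478

rho(a) = [[-5, 2], [-8, 3]]
... * rho(b^-1) = [[4, -3], [-9, 7]]  ->  [[-38, 29], [-59, 45]]
... * rho(b^-1) = [[4, -3], [-9, 7]]  ->  [[-413, 317], [-641, 492]]
... * rho(a^-1) = [[3, -2], [8, -5]]  ->  [[1297, -759], [2013, -1178]]
... * rho(a^-1) = [[3, -2], [8, -5]]  ->  [[-2181, 1201], [-3385, 1864]]
... * rho(a^-1) = [[3, -2], [8, -5]]  ->  [[3065, -1643], [4757, -2550]]
... * rho(a^-1) = [[3, -2], [8, -5]]  ->  [[-3949, 2085], [-6129, 3236]]
... * rho(a^-1) = [[3, -2], [8, -5]]  ->  [[4833, -2527], [7501, -3922]]
... * rho(b) = [[7, 3], [9, 4]]  ->  [[11088, 4391], [17209, 6815]]
... * rho(a^-1) = [[3, -2], [8, -5]]  ->  [[68392, -44131], [106147, -68493]]
... * rho(a^-1) = [[3, -2], [8, -5]]  ->  [[-147872, 83871], [-229503, 130171]]
... * rho(a^-1) = [[3, -2], [8, -5]]  ->  [[227352, -123611], [352859, -191849]]
... * rho(b^-1) = [[4, -3], [-9, 7]]  ->  [[2021907, -1547333], [3138077, -2401520]]
... * rho(a^-1) = [[3, -2], [8, -5]]  ->  [[-6312943, 3692851], [-9797929, 5731446]]
... * rho(b^-1) = [[4, -3], [-9, 7]]  ->  [[-58487431, 44788786], [-90774730, 69513909]]
tr = -58487431 + 69513909 = 11026478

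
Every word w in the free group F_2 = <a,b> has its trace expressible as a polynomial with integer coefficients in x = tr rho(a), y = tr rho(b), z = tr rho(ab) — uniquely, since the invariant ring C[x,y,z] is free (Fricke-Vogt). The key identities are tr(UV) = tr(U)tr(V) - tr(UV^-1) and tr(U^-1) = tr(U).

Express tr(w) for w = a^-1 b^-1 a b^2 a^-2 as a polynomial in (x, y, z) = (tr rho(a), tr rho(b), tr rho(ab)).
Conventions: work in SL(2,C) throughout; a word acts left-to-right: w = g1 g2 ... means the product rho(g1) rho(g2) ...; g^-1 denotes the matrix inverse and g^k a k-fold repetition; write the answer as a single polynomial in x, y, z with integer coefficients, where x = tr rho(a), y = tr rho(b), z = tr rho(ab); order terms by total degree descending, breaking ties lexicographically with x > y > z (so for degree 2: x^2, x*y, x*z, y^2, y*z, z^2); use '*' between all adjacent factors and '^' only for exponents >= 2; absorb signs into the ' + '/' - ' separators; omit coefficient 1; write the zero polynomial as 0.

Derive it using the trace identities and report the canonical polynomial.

-x^3*y^2*z + x^4*y + x^2*y^3 + x^2*y*z^2 + x*y^2*z - 4*x^2*y - y^3 - y*z^2 - x*z + 3*y

reduce: trace(b^2) = trace(b) trace(b) - trace(1)  (reduce the b square) = y^2 - 2
trace(b^2 a) = trace(b) trace(a b) - trace(a)  (reduce the b square) = y*z - x
trace(b^2 a^-1) = trace(b^2) trace(a) - trace(b^2 a)  (eliminate a^-1) = x*y^2 - y*z - x
so trace(b a b^2) = trace(b) trace(a b^2) - trace(a b)  (reduce the b square) = y^2*z - x*y - z
so trace(a b a b) = trace(b a) trace(b a) - trace(1)  (split on b) = z^2 - 2
trace(a b a) = trace(a) trace(b a) - trace(b)  (reduce the a square) = x*z - y
reduce: trace(b a b^2 a) = trace(b) trace(a b a b) - trace(a b a)  (reduce the b square) = y*z^2 - x*z - y
reduce: trace(b a b^2 a^-1) = trace(b a b^2) trace(a) - trace(b a b^2 a)  (eliminate a^-1) = x*y^2*z - x^2*y - y*z^2 + y
trace(a b^2 a^-2 b) = trace(b a b^2 a^-1) trace(a) - trace(b a b^2)  (eliminate a^-1) = x^2*y^2*z - x^3*y - x*y*z^2 - y^2*z + 2*x*y + z
so trace(a^-2 b^-1 a b^2) = trace(a b^2 a^-2) trace(b) - trace(a b^2 a^-2 b)  (eliminate b^-1) = -x^2*y^2*z + x^3*y + x*y^3 + x*y*z^2 - 3*x*y - z
reduce: trace(a^2) = trace(a) trace(a) - trace(1)  (reduce the a square) = x^2 - 2
trace(a b^2 a) = trace(b) trace(a^2 b) - trace(a^2)  (reduce the b square) = x*y*z - x^2 - y^2 + 2
trace(b^-1 a b^2 a) = trace(a b^2 a) trace(b) - trace(a b^2 a b)  (eliminate b^-1) = x*y^2*z - x^2*y - y^3 - y*z^2 + x*z + 3*y
so trace(a^-1 b^-1 a b^2) = trace(b^-1 a b^2) trace(a) - trace(b^-1 a b^2 a)  (eliminate a^-1) = -x*y^2*z + x^2*y + y^3 + y*z^2 - 3*y
so trace(a^-1 b^-1 a b^2 a^-2) = trace(a^-2 b^-1 a b^2) trace(a) - trace(a^-2 b^-1 a b^2 a)  (eliminate a^-1) = -x^3*y^2*z + x^4*y + x^2*y^3 + x^2*y*z^2 + x*y^2*z - 4*x^2*y - y^3 - y*z^2 - x*z + 3*y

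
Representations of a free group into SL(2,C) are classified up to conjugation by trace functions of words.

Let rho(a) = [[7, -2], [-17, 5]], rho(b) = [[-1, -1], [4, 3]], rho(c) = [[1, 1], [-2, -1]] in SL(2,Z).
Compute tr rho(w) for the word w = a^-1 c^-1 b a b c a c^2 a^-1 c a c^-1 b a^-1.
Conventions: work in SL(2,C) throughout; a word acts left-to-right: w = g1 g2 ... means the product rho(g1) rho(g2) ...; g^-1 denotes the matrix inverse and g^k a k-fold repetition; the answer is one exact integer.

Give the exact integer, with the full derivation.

rho(a^-1) = [[5, 2], [17, 7]]
... * rho(c^-1) = [[-1, -1], [2, 1]]  ->  [[-1, -3], [-3, -10]]
... * rho(b) = [[-1, -1], [4, 3]]  ->  [[-11, -8], [-37, -27]]
... * rho(a) = [[7, -2], [-17, 5]]  ->  [[59, -18], [200, -61]]
... * rho(b) = [[-1, -1], [4, 3]]  ->  [[-131, -113], [-444, -383]]
... * rho(c) = [[1, 1], [-2, -1]]  ->  [[95, -18], [322, -61]]
... * rho(a) = [[7, -2], [-17, 5]]  ->  [[971, -280], [3291, -949]]
... * rho(c) = [[1, 1], [-2, -1]]  ->  [[1531, 1251], [5189, 4240]]
... * rho(c) = [[1, 1], [-2, -1]]  ->  [[-971, 280], [-3291, 949]]
... * rho(a^-1) = [[5, 2], [17, 7]]  ->  [[-95, 18], [-322, 61]]
... * rho(c) = [[1, 1], [-2, -1]]  ->  [[-131, -113], [-444, -383]]
... * rho(a) = [[7, -2], [-17, 5]]  ->  [[1004, -303], [3403, -1027]]
... * rho(c^-1) = [[-1, -1], [2, 1]]  ->  [[-1610, -1307], [-5457, -4430]]
... * rho(b) = [[-1, -1], [4, 3]]  ->  [[-3618, -2311], [-12263, -7833]]
... * rho(a^-1) = [[5, 2], [17, 7]]  ->  [[-57377, -23413], [-194476, -79357]]
tr = -57377 + -79357 = -136734

-136734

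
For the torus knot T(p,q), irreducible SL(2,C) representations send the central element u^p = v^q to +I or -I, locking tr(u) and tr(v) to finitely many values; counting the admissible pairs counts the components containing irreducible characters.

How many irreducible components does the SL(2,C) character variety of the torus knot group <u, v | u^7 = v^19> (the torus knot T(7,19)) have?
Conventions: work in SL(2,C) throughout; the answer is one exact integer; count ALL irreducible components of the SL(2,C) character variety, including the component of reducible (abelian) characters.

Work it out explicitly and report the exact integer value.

55

For T(7,19): irreducibility forces the central element u^7 = v^19 to one of +I, -I.
This locks tr(u) to 2*cos(pi*alpha/7), alpha in 1..6, and tr(v) to 2*cos(pi*beta/19), beta in 1..18, on each component of irreducible characters.
Consistency of u^7 = (-1)^alpha I with v^19 = (-1)^beta I forces alpha = beta (mod 2).
Counting: 3 odd alphas x 9 odd betas + 3 even alphas x 9 even betas = 27 + 27 = 54.
Total: 54 irreducible-character components + 1 reducible (abelian) component = 55.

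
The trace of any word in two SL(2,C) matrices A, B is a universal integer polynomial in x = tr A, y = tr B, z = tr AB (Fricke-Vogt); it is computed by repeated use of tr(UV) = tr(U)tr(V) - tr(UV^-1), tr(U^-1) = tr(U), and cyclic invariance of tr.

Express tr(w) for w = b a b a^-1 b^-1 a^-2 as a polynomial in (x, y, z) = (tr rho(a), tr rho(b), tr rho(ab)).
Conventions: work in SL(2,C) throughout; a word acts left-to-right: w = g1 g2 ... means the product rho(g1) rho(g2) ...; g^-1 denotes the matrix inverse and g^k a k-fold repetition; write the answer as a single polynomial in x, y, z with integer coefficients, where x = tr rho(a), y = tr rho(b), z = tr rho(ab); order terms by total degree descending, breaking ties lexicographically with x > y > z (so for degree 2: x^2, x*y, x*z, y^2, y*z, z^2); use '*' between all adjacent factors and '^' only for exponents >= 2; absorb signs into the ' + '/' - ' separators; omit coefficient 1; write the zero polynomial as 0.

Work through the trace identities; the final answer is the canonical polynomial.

tr(b a b) = tr(b) * tr(a b) - tr(a) = y*z - x
tr(b a b a) = tr(b a) * tr(b a) - tr(1) = z^2 - 2
tr(b a b a^-1) = tr(b a b) * tr(a) - tr(b a b a) = x*y*z - x^2 - z^2 + 2
so tr(a^-1 b a b a^-1) = tr(b a b a^-1) * tr(a) - tr(b a b) = x^2*y*z - x^3 - x*z^2 - y*z + 3*x
so tr(b^2 a b) = tr(b) * tr(b a b) - tr(b a) = y^2*z - x*y - z
so tr(a b a) = tr(a) * tr(b a) - tr(b) = x*z - y
so tr(b^2 a b a) = tr(b) * tr(a b a b) - tr(a b a) = y*z^2 - x*z - y
tr(b a b a^-1 b) = tr(b^2 a b) * tr(a) - tr(b^2 a b a) = x*y^2*z - x^2*y - y*z^2 + y
so tr(b a b a b a) = tr(a b) * tr(a b a b) - tr(a^-1 b^-1) = z^3 - 3*z
so tr(b a b a^-1 b a) = tr(b a b a b) * tr(a) - tr(b a b a b a) = x*y*z^2 - x^2*z - z^3 - x*y + 3*z
so tr(a^-1 b a b a^-1 b) = tr(b a b a^-1 b) * tr(a) - tr(b a b a^-1 b a) = x^2*y^2*z - x^3*y - 2*x*y*z^2 + x^2*z + z^3 + 2*x*y - 3*z
tr(a^-1 b a b a^-1 b^-1) = tr(a^-1 b a b a^-1) * tr(b) - tr(a^-1 b a b a^-1 b) = x*y*z^2 - x^2*z - y^2*z - z^3 + x*y + 3*z
tr(b a b a^-1 b^-1 a^-2) = tr(a^-1 b a b a^-1 b^-1) * tr(a) - tr(a^-1 b a b a^-1 b^-1 a) = x^2*y*z^2 - x^3*z - x*y^2*z - x*z^3 + x^2*y + 3*x*z - y

x^2*y*z^2 - x^3*z - x*y^2*z - x*z^3 + x^2*y + 3*x*z - y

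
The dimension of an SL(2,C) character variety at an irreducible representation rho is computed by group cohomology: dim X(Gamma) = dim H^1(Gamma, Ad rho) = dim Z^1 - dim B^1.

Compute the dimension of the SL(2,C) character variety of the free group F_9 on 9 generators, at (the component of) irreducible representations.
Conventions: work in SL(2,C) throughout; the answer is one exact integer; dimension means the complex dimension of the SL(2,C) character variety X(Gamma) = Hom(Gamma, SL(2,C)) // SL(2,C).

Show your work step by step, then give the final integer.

24

Here Gamma is free of rank 9 — no relator constrains a cocycle.
A cocycle picks one sl_2 vector per generator freely, giving dim Z^1 = 3*9 = 27.
Irreducibility makes the coboundary map sl_2 -> Z^1 injective (trivial centralizer), so dim B^1 = 3.
dim H^1 = 27 - 3 = 24, which is dim X.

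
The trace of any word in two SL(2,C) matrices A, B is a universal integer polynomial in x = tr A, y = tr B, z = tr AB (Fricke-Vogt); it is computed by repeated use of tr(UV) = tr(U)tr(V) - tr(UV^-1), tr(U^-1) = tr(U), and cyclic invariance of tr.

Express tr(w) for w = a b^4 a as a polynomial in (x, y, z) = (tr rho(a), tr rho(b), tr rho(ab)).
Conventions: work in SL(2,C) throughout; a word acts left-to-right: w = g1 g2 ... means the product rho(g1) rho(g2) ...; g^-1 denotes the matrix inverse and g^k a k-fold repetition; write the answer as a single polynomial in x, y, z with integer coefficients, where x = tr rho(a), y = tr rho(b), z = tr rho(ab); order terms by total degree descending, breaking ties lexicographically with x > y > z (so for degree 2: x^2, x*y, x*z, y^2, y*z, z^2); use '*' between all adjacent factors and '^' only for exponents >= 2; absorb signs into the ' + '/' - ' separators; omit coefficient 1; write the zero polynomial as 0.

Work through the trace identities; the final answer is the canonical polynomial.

x*y^3*z - x^2*y^2 - y^4 - 2*x*y*z + x^2 + 4*y^2 - 2

tr(a^2 b) = tr(a) * tr(b a) - tr(b)   [square of a] = x*z - y
tr(a^2) = tr(a) * tr(a) - tr(1)   [square of a] = x^2 - 2
tr(b a^2 b) = tr(b) * tr(a^2 b) - tr(a^2)   [square of b] = x*y*z - x^2 - y^2 + 2
tr(b^2 a^2 b) = tr(b) * tr(b a^2 b) - tr(b a^2)   [square of b] = x*y^2*z - x^2*y - y^3 - x*z + 3*y
tr(a b^4 a) = tr(b) * tr(b^2 a^2 b) - tr(b^2 a^2)   [square of b] = x*y^3*z - x^2*y^2 - y^4 - 2*x*y*z + x^2 + 4*y^2 - 2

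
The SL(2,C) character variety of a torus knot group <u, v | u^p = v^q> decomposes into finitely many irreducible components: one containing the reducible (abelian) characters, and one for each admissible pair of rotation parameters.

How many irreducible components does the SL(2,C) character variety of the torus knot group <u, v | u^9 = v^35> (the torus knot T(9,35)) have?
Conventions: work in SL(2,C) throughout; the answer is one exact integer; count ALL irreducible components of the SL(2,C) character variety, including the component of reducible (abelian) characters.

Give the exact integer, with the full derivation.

In the torus knot group T(9,35), u^9 = v^35 is central, so an irreducible representation sends it to +I or -I (Schur).
This locks tr(u) to 2*cos(pi*alpha/9), alpha in 1..8, and tr(v) to 2*cos(pi*beta/35), beta in 1..34, on each component of irreducible characters.
Consistency of u^9 = (-1)^alpha I with v^35 = (-1)^beta I forces alpha = beta (mod 2).
Enumerate parity-matched pairs: 4*17 odd-odd plus 4*17 even-even gives 136.
Total: 136 irreducible-character components + 1 reducible (abelian) component = 137.

137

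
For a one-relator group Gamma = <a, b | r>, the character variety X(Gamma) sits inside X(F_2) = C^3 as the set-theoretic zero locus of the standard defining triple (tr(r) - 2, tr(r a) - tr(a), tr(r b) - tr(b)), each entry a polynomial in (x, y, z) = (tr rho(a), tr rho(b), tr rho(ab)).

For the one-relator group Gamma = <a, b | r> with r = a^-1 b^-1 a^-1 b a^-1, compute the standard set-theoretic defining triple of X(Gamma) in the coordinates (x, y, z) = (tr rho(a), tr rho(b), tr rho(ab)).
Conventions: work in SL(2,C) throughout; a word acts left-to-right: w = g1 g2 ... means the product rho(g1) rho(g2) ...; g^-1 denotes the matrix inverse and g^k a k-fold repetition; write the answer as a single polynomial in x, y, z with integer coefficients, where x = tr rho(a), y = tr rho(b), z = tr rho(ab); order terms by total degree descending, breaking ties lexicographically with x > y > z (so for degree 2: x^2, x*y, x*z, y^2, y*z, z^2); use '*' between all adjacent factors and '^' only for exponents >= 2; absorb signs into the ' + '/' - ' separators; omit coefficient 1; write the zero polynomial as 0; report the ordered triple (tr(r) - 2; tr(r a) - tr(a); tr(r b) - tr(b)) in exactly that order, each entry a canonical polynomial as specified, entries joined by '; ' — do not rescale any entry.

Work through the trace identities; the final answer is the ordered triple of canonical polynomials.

x^2*y*z - x*y^2 - x*z^2 + x - 2; x*y*z - y^2 - z^2 - x + 2; x^2*y^2*z - x*y^3 - 2*x*y*z^2 + y^2*z + z^3 + 2*x*y - y - 3*z

tr(a^-1) = tr(a) = x
and tr(a^-2) = tr(a^-1) tr(a) - tr(1) = x^2 - 2
tr(b a b) = tr(b) tr(a b) - tr(a) = y*z - x
and tr(b a b a) = tr(a b) tr(a b) - tr(1)   [split at repeated a] = z^2 - 2
tr(a b a^-1 b) = tr(b a b) tr(a) - tr(b a b a) = x*y*z - x^2 - z^2 + 2
and tr(a^-1 b^-1 a b) = tr(a b a^-1) tr(b) - tr(a b a^-1 b) = -x*y*z + x^2 + y^2 + z^2 - 2
and tr(b a^-2 b^-1 a) = tr(a^-1 b^-1 a b) tr(a) - tr(a^-1 b^-1 a b a) = -x^2*y*z + x^3 + x*y^2 + x*z^2 - 3*x
next, tr(a^-1 b^-1 a^-1 b a^-1) = tr(b a^-2 b^-1) tr(a) - tr(b a^-2 b^-1 a) = x^2*y*z - x*y^2 - x*z^2 + x
next, tr(a^-1 b^-1 a^-1 b) = tr(b a^-1 b^-1) tr(a) - tr(b a^-1 b^-1 a)  (eliminate a^-1) = x*y*z - y^2 - z^2 + 2
tr(b a^-1) = tr(b) tr(a) - tr(b a)   [inverse elimination on a] = x*y - z
tr(a^-1 b a^-1) = tr(b a^-1) tr(a) - tr(b)   [inverse elimination on a] = x^2*y - x*z - y
tr(b^2) = tr(b) tr(b) - tr(1)   [square of b] = y^2 - 2
tr(b a^-1 b) = tr(b^2) tr(a) - tr(b^2 a)   [inverse elimination on a] = x*y^2 - y*z - x
and tr(b a b^2) = tr(b) tr(a b^2) - tr(a b)   [square of b] = y^2*z - x*y - z
next, tr(a b a) = tr(a) tr(b a) - tr(b)   [square of a] = x*z - y
next, tr(b a b^2 a) = tr(b) tr(a b a b) - tr(a b a)   [square of b] = y*z^2 - x*z - y
next, tr(b a^-1 b a b) = tr(b a b^2) tr(a) - tr(b a b^2 a)   [inverse elimination on a] = x*y^2*z - x^2*y - y*z^2 + y
and tr(b a b a b a) = tr(b a b a) tr(b a) - tr(a b)   [split at a repeated b] = z^3 - 3*z
and tr(b a^-1 b a b a) = tr(b a b a b) tr(a) - tr(b a b a b a)   [inverse elimination on a] = x*y*z^2 - x^2*z - z^3 - x*y + 3*z
tr(a b a^-1 b a^-1 b) = tr(b a^-1 b a b) tr(a) - tr(b a^-1 b a b a)   [inverse elimination on a] = x^2*y^2*z - x^3*y - 2*x*y*z^2 + x^2*z + z^3 + 2*x*y - 3*z
next, tr(b a^-1 b a^-1 b^-1 a) = tr(a b a^-1 b a^-1) tr(b) - tr(a b a^-1 b a^-1 b)   [inverse elimination on b] = -x^2*y^2*z + x^3*y + x*y^3 + 2*x*y*z^2 - x^2*z - y^2*z - z^3 - 3*x*y + 3*z
tr(a^-1 b^-1 a^-1 b a^-1 b) = tr(b a^-1 b a^-1 b^-1) tr(a) - tr(b a^-1 b a^-1 b^-1 a)   [inverse elimination on a] = x^2*y^2*z - x*y^3 - 2*x*y*z^2 + y^2*z + z^3 + 2*x*y - 3*z
assemble the triple (tr(r) - 2; tr(r a) - x; tr(r b) - y)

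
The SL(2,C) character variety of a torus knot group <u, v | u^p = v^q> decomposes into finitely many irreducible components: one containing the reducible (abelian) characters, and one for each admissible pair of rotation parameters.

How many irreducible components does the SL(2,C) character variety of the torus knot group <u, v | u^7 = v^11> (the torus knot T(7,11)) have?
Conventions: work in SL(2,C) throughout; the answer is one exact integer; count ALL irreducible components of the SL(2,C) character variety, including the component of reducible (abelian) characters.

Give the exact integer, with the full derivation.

In the torus knot group T(7,11), u^7 = v^11 is central, so an irreducible representation sends it to +I or -I (Schur).
So on each irreducible component the traces are pinned: tr(u) = 2*cos(pi*alpha/7) with 1 <= alpha <= 6, tr(v) = 2*cos(pi*beta/11) with 1 <= beta <= 10.
The two central values (-1)^alpha I and (-1)^beta I must be the same matrix, so alpha and beta share a parity.
Counting: 3 odd alphas x 5 odd betas + 3 even alphas x 5 even betas = 15 + 15 = 30.
That is 30 components of irreducible characters, and with the reducible (abelian) component the total is 31.

31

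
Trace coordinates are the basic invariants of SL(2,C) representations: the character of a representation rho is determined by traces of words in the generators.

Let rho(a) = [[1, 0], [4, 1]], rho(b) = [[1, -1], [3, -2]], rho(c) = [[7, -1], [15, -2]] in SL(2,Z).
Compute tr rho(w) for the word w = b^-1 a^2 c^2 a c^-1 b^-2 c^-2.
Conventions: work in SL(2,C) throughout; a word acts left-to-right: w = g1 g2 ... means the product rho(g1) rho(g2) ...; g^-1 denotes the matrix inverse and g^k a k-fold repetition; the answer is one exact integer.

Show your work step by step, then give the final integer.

2717

rho(b^-1) = [[-2, 1], [-3, 1]]
... * rho(a) = [[1, 0], [4, 1]]  ->  [[2, 1], [1, 1]]
... * rho(a) = [[1, 0], [4, 1]]  ->  [[6, 1], [5, 1]]
... * rho(c) = [[7, -1], [15, -2]]  ->  [[57, -8], [50, -7]]
... * rho(c) = [[7, -1], [15, -2]]  ->  [[279, -41], [245, -36]]
... * rho(a) = [[1, 0], [4, 1]]  ->  [[115, -41], [101, -36]]
... * rho(c^-1) = [[-2, 1], [-15, 7]]  ->  [[385, -172], [338, -151]]
... * rho(b^-1) = [[-2, 1], [-3, 1]]  ->  [[-254, 213], [-223, 187]]
... * rho(b^-1) = [[-2, 1], [-3, 1]]  ->  [[-131, -41], [-115, -36]]
... * rho(c^-1) = [[-2, 1], [-15, 7]]  ->  [[877, -418], [770, -367]]
... * rho(c^-1) = [[-2, 1], [-15, 7]]  ->  [[4516, -2049], [3965, -1799]]
tr = 4516 + -1799 = 2717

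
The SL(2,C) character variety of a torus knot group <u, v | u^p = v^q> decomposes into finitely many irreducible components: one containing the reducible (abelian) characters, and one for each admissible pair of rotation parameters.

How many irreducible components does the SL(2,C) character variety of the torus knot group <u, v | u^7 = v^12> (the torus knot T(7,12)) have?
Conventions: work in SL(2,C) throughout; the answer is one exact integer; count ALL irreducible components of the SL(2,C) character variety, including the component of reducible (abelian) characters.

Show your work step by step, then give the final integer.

34

Gamma = < u, v | u^7 = v^12 > (torus knot T(7,12)); the central element u^7 = v^12 acts as +I or -I in any irreducible SL(2,C) representation.
On an irreducible component, tr(u) is locked at 2*cos(pi*alpha/7) for some alpha in 1..6, and tr(v) at 2*cos(pi*beta/12) for some beta in 1..11.
u^7 = (-1)^alpha I and v^12 = (-1)^beta I must agree, so alpha and beta have equal parity.
count pairs: odd alpha (3 choices) x odd beta (6), plus even alpha (3) x even beta (5): 3*6 + 3*5 = 33.
components with irreducible characters: 33; plus the single component of reducible (abelian) characters: total 34.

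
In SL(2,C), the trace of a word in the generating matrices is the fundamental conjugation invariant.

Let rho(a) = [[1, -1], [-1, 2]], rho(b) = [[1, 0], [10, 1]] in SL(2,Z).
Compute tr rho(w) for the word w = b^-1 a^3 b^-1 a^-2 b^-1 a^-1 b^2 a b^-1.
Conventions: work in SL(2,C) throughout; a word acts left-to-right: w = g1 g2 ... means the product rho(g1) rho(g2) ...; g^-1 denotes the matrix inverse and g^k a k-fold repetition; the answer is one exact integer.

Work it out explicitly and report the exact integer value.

-798977

rho(b^-1) = [[1, 0], [-10, 1]]
... * rho(a) = [[1, -1], [-1, 2]]  ->  [[1, -1], [-11, 12]]
... * rho(a) = [[1, -1], [-1, 2]]  ->  [[2, -3], [-23, 35]]
... * rho(a) = [[1, -1], [-1, 2]]  ->  [[5, -8], [-58, 93]]
... * rho(b^-1) = [[1, 0], [-10, 1]]  ->  [[85, -8], [-988, 93]]
... * rho(a^-1) = [[2, 1], [1, 1]]  ->  [[162, 77], [-1883, -895]]
... * rho(a^-1) = [[2, 1], [1, 1]]  ->  [[401, 239], [-4661, -2778]]
... * rho(b^-1) = [[1, 0], [-10, 1]]  ->  [[-1989, 239], [23119, -2778]]
... * rho(a^-1) = [[2, 1], [1, 1]]  ->  [[-3739, -1750], [43460, 20341]]
... * rho(b) = [[1, 0], [10, 1]]  ->  [[-21239, -1750], [246870, 20341]]
... * rho(b) = [[1, 0], [10, 1]]  ->  [[-38739, -1750], [450280, 20341]]
... * rho(a) = [[1, -1], [-1, 2]]  ->  [[-36989, 35239], [429939, -409598]]
... * rho(b^-1) = [[1, 0], [-10, 1]]  ->  [[-389379, 35239], [4525919, -409598]]
tr = -389379 + -409598 = -798977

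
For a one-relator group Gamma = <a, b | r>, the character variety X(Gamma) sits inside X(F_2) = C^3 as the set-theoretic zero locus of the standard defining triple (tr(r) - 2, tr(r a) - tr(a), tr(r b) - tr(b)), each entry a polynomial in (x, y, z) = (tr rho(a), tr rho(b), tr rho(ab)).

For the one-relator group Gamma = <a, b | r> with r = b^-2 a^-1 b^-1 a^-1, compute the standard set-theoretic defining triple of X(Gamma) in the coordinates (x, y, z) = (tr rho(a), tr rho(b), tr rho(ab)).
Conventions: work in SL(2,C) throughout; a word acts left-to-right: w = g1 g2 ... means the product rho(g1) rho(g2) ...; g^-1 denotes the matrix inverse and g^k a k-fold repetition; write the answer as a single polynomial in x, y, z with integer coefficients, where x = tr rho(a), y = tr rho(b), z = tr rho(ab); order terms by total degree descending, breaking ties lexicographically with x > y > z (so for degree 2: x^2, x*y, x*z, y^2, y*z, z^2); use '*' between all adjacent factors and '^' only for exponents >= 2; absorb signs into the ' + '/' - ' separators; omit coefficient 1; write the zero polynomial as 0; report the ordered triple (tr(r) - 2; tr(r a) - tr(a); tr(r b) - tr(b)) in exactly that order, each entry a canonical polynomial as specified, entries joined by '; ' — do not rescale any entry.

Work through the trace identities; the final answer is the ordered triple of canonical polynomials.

reduce: trace(b^-1) = trace(b) = y
trace(b^-2) = trace(b^-1)*trace(b) - trace(1) = y^2 - 2
trace(b^-3) = trace(b^-2)*trace(b) - trace(b^-1) = y^3 - 3*y
reduce: trace(b^-1 a) = trace(a)*trace(b) - trace(a b) = x*y - z
so trace(a b^-2) = trace(b^-1 a)*trace(b) - trace(b^-1 a b) = x*y^2 - y*z - x
trace(b^-3 a) = trace(a b^-2)*trace(b) - trace(a b^-1) = x*y^3 - y^2*z - 2*x*y + z
reduce: trace(b^-2 a^-1 b^-1) = trace(b^-3)*trace(a) - trace(b^-3 a) = y^2*z - x*y - z
trace(a^2) = trace(a)*trace(a) - trace(1) = x^2 - 2
so trace(a^2 b) = trace(a)*trace(b a) - trace(b) = x*z - y
reduce: trace(b^-1 a^2) = trace(a^2)*trace(b) - trace(a^2 b) = x^2*y - x*z - y
trace(a b^-2 a) = trace(b^-1 a^2)*trace(b) - trace(b^-1 a^2 b) = x^2*y^2 - x*y*z - x^2 - y^2 + 2
reduce: trace(a b a b) = trace(b a)*trace(b a) - trace(1) = z^2 - 2
trace(a b a b^-1) = trace(a b a)*trace(b) - trace(a b a b) = x*y*z - y^2 - z^2 + 2
trace(a b^-2 a b) = trace(a b a b^-1)*trace(b) - trace(a b a) = x*y^2*z - y^3 - y*z^2 - x*z + 3*y
so trace(b^-1 a b^-2 a) = trace(a b^-2 a)*trace(b) - trace(a b^-2 a b) = x^2*y^3 - 2*x*y^2*z - x^2*y + y*z^2 + x*z - y
trace(b^-2 a^-1 b^-1 a) = trace(b^-1 a b^-2)*trace(a) - trace(b^-1 a b^-2 a) = x*y^2*z - x^2*y - y*z^2 + y
trace(b^-2 a^-1 b^-1 a^-1) = trace(b^-2 a^-1 b^-1)*trace(a) - trace(b^-2 a^-1 b^-1 a) = y*z^2 - x*z - y
assemble the triple (trace(r) - 2; trace(r a) - x; trace(r b) - y)

y*z^2 - x*z - y - 2; y^2*z - x*y - x - z; z^2 - y - 2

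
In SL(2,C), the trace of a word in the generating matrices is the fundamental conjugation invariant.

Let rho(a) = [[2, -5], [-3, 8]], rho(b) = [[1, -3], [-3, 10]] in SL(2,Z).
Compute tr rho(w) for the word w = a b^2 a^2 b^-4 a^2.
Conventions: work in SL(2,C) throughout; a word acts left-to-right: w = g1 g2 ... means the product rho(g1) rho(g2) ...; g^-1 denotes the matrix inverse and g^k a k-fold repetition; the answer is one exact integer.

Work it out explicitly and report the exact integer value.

rho(a) = [[2, -5], [-3, 8]]
... * rho(b) = [[1, -3], [-3, 10]]  ->  [[17, -56], [-27, 89]]
... * rho(b) = [[1, -3], [-3, 10]]  ->  [[185, -611], [-294, 971]]
... * rho(a) = [[2, -5], [-3, 8]]  ->  [[2203, -5813], [-3501, 9238]]
... * rho(a) = [[2, -5], [-3, 8]]  ->  [[21845, -57519], [-34716, 91409]]
... * rho(b^-1) = [[10, 3], [3, 1]]  ->  [[45893, 8016], [-72933, -12739]]
... * rho(b^-1) = [[10, 3], [3, 1]]  ->  [[482978, 145695], [-767547, -231538]]
... * rho(b^-1) = [[10, 3], [3, 1]]  ->  [[5266865, 1594629], [-8370084, -2534179]]
... * rho(b^-1) = [[10, 3], [3, 1]]  ->  [[57452537, 17395224], [-91303377, -27644431]]
... * rho(a) = [[2, -5], [-3, 8]]  ->  [[62719402, -148100893], [-99673461, 235361437]]
... * rho(a) = [[2, -5], [-3, 8]]  ->  [[569741483, -1498404154], [-905431233, 2381258801]]
tr = 569741483 + 2381258801 = 2951000284

2951000284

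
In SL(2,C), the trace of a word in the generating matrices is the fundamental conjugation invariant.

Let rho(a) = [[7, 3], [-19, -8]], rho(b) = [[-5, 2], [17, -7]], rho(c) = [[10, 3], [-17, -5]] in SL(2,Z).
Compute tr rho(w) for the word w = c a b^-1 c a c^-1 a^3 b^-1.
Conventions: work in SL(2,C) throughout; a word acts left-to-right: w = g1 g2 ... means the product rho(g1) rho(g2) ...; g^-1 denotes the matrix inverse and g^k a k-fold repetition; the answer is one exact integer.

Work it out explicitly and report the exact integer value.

26275

rho(c) = [[10, 3], [-17, -5]]
... * rho(a) = [[7, 3], [-19, -8]]  ->  [[13, 6], [-24, -11]]
... * rho(b^-1) = [[-7, -2], [-17, -5]]  ->  [[-193, -56], [355, 103]]
... * rho(c) = [[10, 3], [-17, -5]]  ->  [[-978, -299], [1799, 550]]
... * rho(a) = [[7, 3], [-19, -8]]  ->  [[-1165, -542], [2143, 997]]
... * rho(c^-1) = [[-5, -3], [17, 10]]  ->  [[-3389, -1925], [6234, 3541]]
... * rho(a) = [[7, 3], [-19, -8]]  ->  [[12852, 5233], [-23641, -9626]]
... * rho(a) = [[7, 3], [-19, -8]]  ->  [[-9463, -3308], [17407, 6085]]
... * rho(a) = [[7, 3], [-19, -8]]  ->  [[-3389, -1925], [6234, 3541]]
... * rho(b^-1) = [[-7, -2], [-17, -5]]  ->  [[56448, 16403], [-103835, -30173]]
tr = 56448 + -30173 = 26275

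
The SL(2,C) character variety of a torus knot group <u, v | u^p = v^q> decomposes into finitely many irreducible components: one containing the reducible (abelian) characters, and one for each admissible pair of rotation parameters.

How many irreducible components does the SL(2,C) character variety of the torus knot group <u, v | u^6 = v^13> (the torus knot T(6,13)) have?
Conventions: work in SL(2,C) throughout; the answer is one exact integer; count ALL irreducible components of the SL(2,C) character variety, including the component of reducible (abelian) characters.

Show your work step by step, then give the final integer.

31

Gamma = < u, v | u^6 = v^13 > (torus knot T(6,13)); the central element u^6 = v^13 acts as +I or -I in any irreducible SL(2,C) representation.
So on each irreducible component the traces are pinned: tr(u) = 2*cos(pi*alpha/6) with 1 <= alpha <= 5, tr(v) = 2*cos(pi*beta/13) with 1 <= beta <= 12.
The two central values (-1)^alpha I and (-1)^beta I must be the same matrix, so alpha and beta share a parity.
Enumerate parity-matched pairs: 3*6 odd-odd plus 2*6 even-even gives 30.
components with irreducible characters: 30; plus the single component of reducible (abelian) characters: total 31.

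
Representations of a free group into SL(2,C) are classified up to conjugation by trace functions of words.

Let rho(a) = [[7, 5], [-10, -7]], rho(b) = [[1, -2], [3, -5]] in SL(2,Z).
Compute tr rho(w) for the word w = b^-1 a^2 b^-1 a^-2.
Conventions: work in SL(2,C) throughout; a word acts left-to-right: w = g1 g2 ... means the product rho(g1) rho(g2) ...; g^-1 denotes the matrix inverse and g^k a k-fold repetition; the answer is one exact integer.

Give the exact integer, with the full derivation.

rho(b^-1) = [[-5, 2], [-3, 1]]
... * rho(a) = [[7, 5], [-10, -7]]  ->  [[-55, -39], [-31, -22]]
... * rho(a) = [[7, 5], [-10, -7]]  ->  [[5, -2], [3, -1]]
... * rho(b^-1) = [[-5, 2], [-3, 1]]  ->  [[-19, 8], [-12, 5]]
... * rho(a^-1) = [[-7, -5], [10, 7]]  ->  [[213, 151], [134, 95]]
... * rho(a^-1) = [[-7, -5], [10, 7]]  ->  [[19, -8], [12, -5]]
tr = 19 + -5 = 14

14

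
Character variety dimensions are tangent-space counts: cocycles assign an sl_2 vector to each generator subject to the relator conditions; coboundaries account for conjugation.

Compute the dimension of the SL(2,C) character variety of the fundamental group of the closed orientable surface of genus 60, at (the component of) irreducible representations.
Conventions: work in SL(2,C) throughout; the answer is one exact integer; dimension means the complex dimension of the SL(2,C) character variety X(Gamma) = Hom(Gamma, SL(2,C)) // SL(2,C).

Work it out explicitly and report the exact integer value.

354

The genus-60 surface group: 2g = 120 generators, one relator prod [a_i, b_i].
Before the relator condition, cocycle space has dim 3*120 = 360.
At an irreducible rho, H^2 = coker(d_2) vanishes (Poincare duality: H^2 is dual to H^0 = invariants = 0), so d_2 is surjective onto sl_2 and dim Z^1 = 360 - 3 = 357.
As always at irreducible rho, dim B^1 = 3.
dim X = dim H^1 = 357 - 3 = 354.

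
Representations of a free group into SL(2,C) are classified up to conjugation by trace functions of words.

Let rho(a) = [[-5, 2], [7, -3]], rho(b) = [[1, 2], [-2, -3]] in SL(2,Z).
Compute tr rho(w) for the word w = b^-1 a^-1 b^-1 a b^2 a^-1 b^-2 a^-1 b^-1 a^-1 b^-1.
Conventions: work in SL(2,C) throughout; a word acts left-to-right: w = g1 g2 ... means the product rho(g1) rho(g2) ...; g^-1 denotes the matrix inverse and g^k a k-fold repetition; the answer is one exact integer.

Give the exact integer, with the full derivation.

-404192

rho(b^-1) = [[-3, -2], [2, 1]]
... * rho(a^-1) = [[-3, -2], [-7, -5]]  ->  [[23, 16], [-13, -9]]
... * rho(b^-1) = [[-3, -2], [2, 1]]  ->  [[-37, -30], [21, 17]]
... * rho(a) = [[-5, 2], [7, -3]]  ->  [[-25, 16], [14, -9]]
... * rho(b) = [[1, 2], [-2, -3]]  ->  [[-57, -98], [32, 55]]
... * rho(b) = [[1, 2], [-2, -3]]  ->  [[139, 180], [-78, -101]]
... * rho(a^-1) = [[-3, -2], [-7, -5]]  ->  [[-1677, -1178], [941, 661]]
... * rho(b^-1) = [[-3, -2], [2, 1]]  ->  [[2675, 2176], [-1501, -1221]]
... * rho(b^-1) = [[-3, -2], [2, 1]]  ->  [[-3673, -3174], [2061, 1781]]
... * rho(a^-1) = [[-3, -2], [-7, -5]]  ->  [[33237, 23216], [-18650, -13027]]
... * rho(b^-1) = [[-3, -2], [2, 1]]  ->  [[-53279, -43258], [29896, 24273]]
... * rho(a^-1) = [[-3, -2], [-7, -5]]  ->  [[462643, 322848], [-259599, -181157]]
... * rho(b^-1) = [[-3, -2], [2, 1]]  ->  [[-742233, -602438], [416483, 338041]]
tr = -742233 + 338041 = -404192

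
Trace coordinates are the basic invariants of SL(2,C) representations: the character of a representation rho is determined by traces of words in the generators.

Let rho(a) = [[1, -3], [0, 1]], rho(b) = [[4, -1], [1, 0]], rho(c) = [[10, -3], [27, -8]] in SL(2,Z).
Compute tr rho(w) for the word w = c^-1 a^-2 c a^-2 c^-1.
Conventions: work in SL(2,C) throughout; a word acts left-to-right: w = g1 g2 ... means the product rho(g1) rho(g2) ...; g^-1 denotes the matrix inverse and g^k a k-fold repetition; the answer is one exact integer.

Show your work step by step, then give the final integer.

rho(c^-1) = [[-8, 3], [-27, 10]]
... * rho(a^-1) = [[1, 3], [0, 1]]  ->  [[-8, -21], [-27, -71]]
... * rho(a^-1) = [[1, 3], [0, 1]]  ->  [[-8, -45], [-27, -152]]
... * rho(c) = [[10, -3], [27, -8]]  ->  [[-1295, 384], [-4374, 1297]]
... * rho(a^-1) = [[1, 3], [0, 1]]  ->  [[-1295, -3501], [-4374, -11825]]
... * rho(a^-1) = [[1, 3], [0, 1]]  ->  [[-1295, -7386], [-4374, -24947]]
... * rho(c^-1) = [[-8, 3], [-27, 10]]  ->  [[209782, -77745], [708561, -262592]]
tr = 209782 + -262592 = -52810

-52810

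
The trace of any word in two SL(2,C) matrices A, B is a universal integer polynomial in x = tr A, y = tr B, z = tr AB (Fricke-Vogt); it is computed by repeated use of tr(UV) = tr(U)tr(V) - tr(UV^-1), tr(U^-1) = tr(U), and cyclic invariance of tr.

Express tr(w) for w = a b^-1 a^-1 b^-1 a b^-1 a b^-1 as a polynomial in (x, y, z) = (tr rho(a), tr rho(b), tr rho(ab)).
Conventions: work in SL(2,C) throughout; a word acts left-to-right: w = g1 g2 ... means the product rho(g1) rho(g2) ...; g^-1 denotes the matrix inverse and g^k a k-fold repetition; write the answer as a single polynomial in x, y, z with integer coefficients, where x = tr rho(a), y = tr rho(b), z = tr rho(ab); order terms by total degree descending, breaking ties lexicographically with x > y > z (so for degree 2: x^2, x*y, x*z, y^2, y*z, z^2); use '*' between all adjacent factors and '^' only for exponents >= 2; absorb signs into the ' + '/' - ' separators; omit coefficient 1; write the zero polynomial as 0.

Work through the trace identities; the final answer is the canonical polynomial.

trace(a^2) = trace(a)*trace(a) - trace(1)   [square of a] = x^2 - 2
trace(a^2 b) = trace(a)*trace(b a) - trace(b)   [square of a] = x*z - y
trace(a b^-1 a) = trace(a^2)*trace(b) - trace(a^2 b)   [inverse elimination on b] = x^2*y - x*z - y
trace(a b a b) = trace(a b)*trace(a b) - trace(1)   [split at a repeated a] = z^2 - 2
trace(a b^-1 a b) = trace(a b a)*trace(b) - trace(a b a b)   [inverse elimination on b] = x*y*z - y^2 - z^2 + 2
trace(a b^-1 a b^-1) = trace(a b^-1 a)*trace(b) - trace(a b^-1 a b)   [inverse elimination on b] = x^2*y^2 - 2*x*y*z + z^2 - 2
trace(b^-1 a b^-1 a b^-1) = trace(a b^-1 a b^-1)*trace(b) - trace(a b^-1 a)   [inverse elimination on b] = x^2*y^3 - 2*x*y^2*z - x^2*y + y*z^2 + x*z - y
trace(b^2 a) = trace(b)*trace(a b) - trace(a)   [square of b] = y*z - x
trace(b^2) = trace(b)*trace(b) - trace(1)   [square of b] = y^2 - 2
trace(b^2 a^2) = trace(a)*trace(b^2 a) - trace(b^2)   [square of a] = x*y*z - x^2 - y^2 + 2
trace(b a^3 b) = trace(a)*trace(b^2 a^2) - trace(b^2 a)   [square of a] = x^2*y*z - x^3 - x*y^2 - y*z + 3*x
trace(a b a b a) = trace(a)*trace(b a b a) - trace(b a b)   [square of a] = x*z^2 - y*z - x
trace(b a^3 b a) = trace(a)*trace(a b a b a) - trace(a b a b)   [square of a] = x^2*z^2 - x*y*z - x^2 - z^2 + 2
trace(a^2 b a^-1 b a) = trace(b a^3 b)*trace(a) - trace(b a^3 b a)   [inverse elimination on a] = x^3*y*z - x^4 - x^2*y^2 - x^2*z^2 + 4*x^2 + z^2 - 2
trace(a b a^2) = trace(a)*trace(a b a) - trace(a b)   [square of a] = x^2*z - x*y - z
trace(b a b a^2 b) = trace(b)*trace(a b a^2 b) - trace(a b a^2)   [square of b] = x*y*z^2 - x^2*z - y^2*z + z
trace(b a b a b a) = trace(a b)*trace(a b a b) - trace(a^-1 b^-1)   [split at a repeated a] = z^3 - 3*z
trace(b a b a b) = trace(b)*trace(a b a b) - trace(a b a)   [square of b] = y*z^2 - x*z - y
trace(b a b a^2 b a) = trace(a)*trace(b a b a b a) - trace(b a b a b)   [square of a] = x*z^3 - y*z^2 - 2*x*z + y
trace(a^2 b a^-1 b a b) = trace(b a b a^2 b)*trace(a) - trace(b a b a^2 b a)   [inverse elimination on a] = x^2*y*z^2 - x^3*z - x*y^2*z - x*z^3 + y*z^2 + 3*x*z - y
trace(a b^-1 a^2 b a^-1 b) = trace(a^2 b a^-1 b a)*trace(b) - trace(a^2 b a^-1 b a b)   [inverse elimination on b] = x^3*y^2*z - x^4*y - x^2*y^3 - 2*x^2*y*z^2 + x^3*z + x*y^2*z + x*z^3 + 4*x^2*y - 3*x*z - y
trace(a b a^-1 b^-1 a b^-1 a) = trace(a b^-1 a^2 b a^-1)*trace(b) - trace(a b^-1 a^2 b a^-1 b)   [inverse elimination on b] = -x^3*y^2*z + x^4*y + x^2*y^3 + 2*x^2*y*z^2 - x^3*z - x*y^2*z - x*z^3 - 3*x^2*y + 3*x*z - y
trace(b^-1 a^2 b a b a) = trace(a^2 b a b a)*trace(b) - trace(a^2 b a b a b)   [inverse elimination on b] = x^2*y*z^2 - x*y^2*z - x*z^3 - x^2*y + 2*x*z + y
trace(a b a b a^-1 b^-1 a) = trace(b^-1 a^2 b a b)*trace(a) - trace(b^-1 a^2 b a b a)   [inverse elimination on a] = -x^2*y*z^2 + x^3*z + x*y^2*z + x*z^3 - 3*x*z - y
trace(a b a b a b a b) = trace(a b)*trace(a b a b a b) - trace(a^-1 b^-1 a^-1 b^-1)   [split at a repeated a] = z^4 - 4*z^2 + 2
trace(b^-1 a b a b a b a) = trace(a b a b a b a)*trace(b) - trace(a b a b a b a b)   [inverse elimination on b] = x*y*z^3 - y^2*z^2 - z^4 - 2*x*y*z + y^2 + 4*z^2 - 2
trace(a b a b a^-1 b^-1 a b) = trace(b^-1 a b a b a b)*trace(a) - trace(b^-1 a b a b a b a)   [inverse elimination on a] = -x*y*z^3 + x^2*z^2 + y^2*z^2 + z^4 + x*y*z - x^2 - y^2 - 4*z^2 + 2
trace(a b a^-1 b^-1 a b^-1 a b) = trace(a b a b a^-1 b^-1 a)*trace(b) - trace(a b a b a^-1 b^-1 a b)   [inverse elimination on b] = -x^2*y^2*z^2 + x^3*y*z + x*y^3*z + 2*x*y*z^3 - x^2*z^2 - y^2*z^2 - z^4 - 4*x*y*z + x^2 + 4*z^2 - 2
trace(a^-1 b^-1 a b^-1 a b^-1 a b) = trace(a b a^-1 b^-1 a b^-1 a)*trace(b) - trace(a b a^-1 b^-1 a b^-1 a b)   [inverse elimination on b] = -x^3*y^3*z + x^4*y^2 + x^2*y^4 + 3*x^2*y^2*z^2 - 2*x^3*y*z - 2*x*y^3*z - 3*x*y*z^3 - 3*x^2*y^2 + x^2*z^2 + y^2*z^2 + z^4 + 7*x*y*z - x^2 - y^2 - 4*z^2 + 2
trace(a b^-1 a^-1 b^-1 a b^-1 a b^-1) = trace(a^-1 b^-1 a b^-1 a b^-1 a)*trace(b) - trace(a^-1 b^-1 a b^-1 a b^-1 a b)   [inverse elimination on b] = x^3*y^3*z - x^4*y^2 - 3*x^2*y^2*z^2 + 2*x^3*y*z + 3*x*y*z^3 + 2*x^2*y^2 - x^2*z^2 - z^4 - 6*x*y*z + x^2 + 4*z^2 - 2

x^3*y^3*z - x^4*y^2 - 3*x^2*y^2*z^2 + 2*x^3*y*z + 3*x*y*z^3 + 2*x^2*y^2 - x^2*z^2 - z^4 - 6*x*y*z + x^2 + 4*z^2 - 2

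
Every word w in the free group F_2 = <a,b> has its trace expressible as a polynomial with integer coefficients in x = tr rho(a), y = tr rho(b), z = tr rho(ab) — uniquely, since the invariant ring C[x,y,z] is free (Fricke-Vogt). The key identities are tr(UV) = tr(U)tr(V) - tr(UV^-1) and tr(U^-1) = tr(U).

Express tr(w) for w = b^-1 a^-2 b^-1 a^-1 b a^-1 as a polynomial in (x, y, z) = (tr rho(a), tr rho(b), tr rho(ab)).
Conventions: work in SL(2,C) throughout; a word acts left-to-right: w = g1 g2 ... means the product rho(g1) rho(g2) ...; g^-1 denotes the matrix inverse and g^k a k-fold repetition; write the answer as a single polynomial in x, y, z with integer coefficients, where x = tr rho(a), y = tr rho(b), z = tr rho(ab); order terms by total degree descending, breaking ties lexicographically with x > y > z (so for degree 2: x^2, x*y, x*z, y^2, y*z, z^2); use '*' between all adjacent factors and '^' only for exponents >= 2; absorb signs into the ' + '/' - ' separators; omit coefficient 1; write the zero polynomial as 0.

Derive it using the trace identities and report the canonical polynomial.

use: tr(a^-1) = tr(a) = x
use: tr(a^-2) = tr(a^-1) tr(a) - tr(1) = x^2 - 2
tr(a^-1 b) = tr(b) tr(a) - tr(b a) = x*y - z
tr(a^-2 b) = tr(a^-1 b) tr(a) - tr(a^-1 b a) = x^2*y - x*z - y
tr(a^-2 b^-1) = tr(a^-2) tr(b) - tr(a^-2 b) = x*z - y
apply: tr(a^-2 b^-1 a^-1) = tr(a^-2 b^-1) tr(a) - tr(a^-2 b^-1 a) = x^2*z - x*y - z
tr(b a b) = tr(b) tr(a b) - tr(a) = y*z - x
tr(b a b a) = tr(a b) tr(a b) - tr(1)   [split at repeated a] = z^2 - 2
use: tr(a^-1 b a b) = tr(b a b) tr(a) - tr(b a b a) = x*y*z - x^2 - z^2 + 2
tr(a^-2 b a b) = tr(a^-1 b a b) tr(a) - tr(a^-1 b a b a) = x^2*y*z - x^3 - x*z^2 - y*z + 3*x
tr(a^-1 b a b^-1 a^-1) = tr(a^-2 b a) tr(b) - tr(a^-2 b a b) = -x^2*y*z + x^3 + x*y^2 + x*z^2 - 3*x
tr(b^2) = tr(b) tr(b) - tr(1) = y^2 - 2
tr(a b^2 a) = tr(a) tr(b^2 a) - tr(b^2) = x*y*z - x^2 - y^2 + 2
tr(a b^2 a b) = tr(b) tr(a b a b) - tr(a b a) = y*z^2 - x*z - y
tr(b^2 a b^-1 a) = tr(a b^2 a) tr(b) - tr(a b^2 a b) = x*y^2*z - x^2*y - y^3 - y*z^2 + x*z + 3*y
tr(b a b^-1 a^-1 b) = tr(b^2 a b^-1) tr(a) - tr(b^2 a b^-1 a) = -x*y^2*z + x^2*y + y^3 + y*z^2 - 3*y
apply: tr(b a b a b a) = tr(b a b a) tr(b a) - tr(a b)   [split at repeated b] = z^3 - 3*z
tr(a^-1 b a b a b) = tr(b a b a b) tr(a) - tr(b a b a b a) = x*y*z^2 - x^2*z - z^3 - x*y + 3*z
tr(b a b^-1 a^-1 b a) = tr(a^-1 b a b a) tr(b) - tr(a^-1 b a b a b) = -x*y*z^2 + x^2*z + y^2*z + z^3 - 3*z
tr(a^-1 b a b^-1 a^-1 b) = tr(b a b^-1 a^-1 b) tr(a) - tr(b a b^-1 a^-1 b a) = -x^2*y^2*z + x^3*y + x*y^3 + 2*x*y*z^2 - x^2*z - y^2*z - z^3 - 3*x*y + 3*z
apply: tr(b^-1 a^-1 b a b^-1 a^-1) = tr(a^-1 b a b^-1 a^-1) tr(b) - tr(a^-1 b a b^-1 a^-1 b) = -x*y*z^2 + x^2*z + y^2*z + z^3 - 3*z
tr(a b a b^-1) = tr(a b a) tr(b) - tr(a b a b) = x*y*z - y^2 - z^2 + 2
use: tr(b a b^-2 a) = tr(a b a b^-1) tr(b) - tr(a b a) = x*y^2*z - y^3 - y*z^2 - x*z + 3*y
apply: tr(b^-1 a^-1 b a b^-1) = tr(b a b^-2) tr(a) - tr(b a b^-2 a) = -x*y^2*z + x^2*y + y^3 + y*z^2 - 3*y
use: tr(b^-1 a^-2 b^-1 a^-1 b a) = tr(b^-1 a^-1 b a b^-1 a^-1) tr(a) - tr(b^-1 a^-1 b a b^-1) = -x^2*y*z^2 + x^3*z + 2*x*y^2*z + x*z^3 - x^2*y - y^3 - y*z^2 - 3*x*z + 3*y
apply: tr(b^-1 a^-2 b^-1 a^-1 b a^-1) = tr(b^-1 a^-2 b^-1 a^-1 b) tr(a) - tr(b^-1 a^-2 b^-1 a^-1 b a) = x^2*y*z^2 - 2*x*y^2*z - x*z^3 + y^3 + y*z^2 + 2*x*z - 3*y

x^2*y*z^2 - 2*x*y^2*z - x*z^3 + y^3 + y*z^2 + 2*x*z - 3*y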